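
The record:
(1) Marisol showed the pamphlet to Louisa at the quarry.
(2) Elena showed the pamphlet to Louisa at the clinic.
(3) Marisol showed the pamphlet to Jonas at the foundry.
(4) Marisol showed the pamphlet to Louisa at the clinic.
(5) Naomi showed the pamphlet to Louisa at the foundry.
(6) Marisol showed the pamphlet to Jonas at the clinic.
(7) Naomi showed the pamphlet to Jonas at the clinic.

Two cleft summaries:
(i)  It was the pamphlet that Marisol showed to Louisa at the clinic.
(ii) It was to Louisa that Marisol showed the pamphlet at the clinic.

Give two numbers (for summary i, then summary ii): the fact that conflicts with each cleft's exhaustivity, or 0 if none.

Summary (i) focuses "the pamphlet" (the thing); background same agent, recipient, setting (Marisol / Louisa / at the clinic). No fact matches that background with a different thing, so 0.
Summary (ii) focuses "Louisa" (the recipient); background same agent, thing, setting (Marisol / the pamphlet / at the clinic). Fact (6) matches that background with recipient = Jonas — refutes (ii).

0, 6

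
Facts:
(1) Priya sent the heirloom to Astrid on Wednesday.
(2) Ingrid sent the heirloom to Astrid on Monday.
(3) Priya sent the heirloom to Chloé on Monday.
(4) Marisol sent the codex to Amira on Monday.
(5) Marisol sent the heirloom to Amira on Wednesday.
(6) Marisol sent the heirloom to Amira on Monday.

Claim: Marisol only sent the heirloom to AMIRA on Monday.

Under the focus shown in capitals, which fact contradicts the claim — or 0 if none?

0

Focus (in capitals) is "Amira" — the recipient. "Only" excludes alternative recipients while holding fixed agent = Marisol, thing = the heirloom, setting = on Monday.
No fact matches agent = Marisol, thing = the heirloom, setting = on Monday with a different recipient — every other fact differs on at least one backgrounded slot. So no fact refutes it.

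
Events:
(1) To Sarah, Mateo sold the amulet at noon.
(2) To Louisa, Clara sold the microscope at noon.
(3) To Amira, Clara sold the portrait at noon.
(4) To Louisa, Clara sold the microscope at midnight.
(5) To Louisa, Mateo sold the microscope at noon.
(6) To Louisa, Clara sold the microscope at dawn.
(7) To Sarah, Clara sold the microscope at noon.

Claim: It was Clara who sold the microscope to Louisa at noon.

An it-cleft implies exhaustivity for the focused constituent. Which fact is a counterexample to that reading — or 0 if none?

Focus of the cleft: "Clara" (the agent). Presupposed background: the microscope as thing and Louisa as recipient and at noon as setting.
Exhaustivity: Clara is the only agent satisfying that background.
Fact (5) shares the background but with agent = Mateo; exhaustivity is violated.

5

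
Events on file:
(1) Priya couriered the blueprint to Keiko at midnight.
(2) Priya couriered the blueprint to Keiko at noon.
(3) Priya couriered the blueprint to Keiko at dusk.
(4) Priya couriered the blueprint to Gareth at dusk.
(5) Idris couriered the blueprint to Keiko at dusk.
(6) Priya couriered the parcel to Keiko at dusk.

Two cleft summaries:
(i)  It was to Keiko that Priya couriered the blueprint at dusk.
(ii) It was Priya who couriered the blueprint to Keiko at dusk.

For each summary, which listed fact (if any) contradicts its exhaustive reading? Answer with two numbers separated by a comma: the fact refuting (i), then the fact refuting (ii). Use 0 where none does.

4, 5

Summary (i) focuses "Keiko" (the recipient); background agent = Priya, thing = the blueprint, setting = at dusk. Fact (4) matches that background with recipient = Gareth — refutes (i).
Summary (ii) focuses "Priya" (the agent); background thing = the blueprint, recipient = Keiko, setting = at dusk. Fact (5) matches that background with agent = Idris — refutes (ii).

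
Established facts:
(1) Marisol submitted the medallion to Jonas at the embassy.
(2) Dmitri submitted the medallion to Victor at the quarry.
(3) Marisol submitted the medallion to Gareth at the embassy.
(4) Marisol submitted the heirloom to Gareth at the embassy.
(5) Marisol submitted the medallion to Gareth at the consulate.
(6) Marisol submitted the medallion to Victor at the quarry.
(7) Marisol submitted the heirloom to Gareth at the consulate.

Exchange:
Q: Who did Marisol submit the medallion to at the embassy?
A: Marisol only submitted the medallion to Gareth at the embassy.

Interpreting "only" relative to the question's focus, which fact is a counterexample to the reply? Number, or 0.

Answering "Who did ... to ...?" puts focus on the recipient — here, "Gareth".
So "only" ranges over recipients; the rest (agent = Marisol, thing = the medallion, setting = at the embassy) is presupposed.
Fact (1) keeps agent = Marisol, thing = the medallion, setting = at the embassy but has recipient = Jonas; that refutes the reply.
(Fact (5) would refute a reading with focus on the setting — but that is not what the question asks.)

1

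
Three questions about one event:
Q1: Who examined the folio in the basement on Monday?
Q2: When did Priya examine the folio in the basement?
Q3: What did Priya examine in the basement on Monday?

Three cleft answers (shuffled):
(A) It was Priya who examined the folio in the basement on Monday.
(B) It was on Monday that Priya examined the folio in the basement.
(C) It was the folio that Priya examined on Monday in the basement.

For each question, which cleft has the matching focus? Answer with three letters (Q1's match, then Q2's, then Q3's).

Q1 asks about the subject (agent); cleft (A) focuses "Priya", which is the subject (agent) — so Q1 → A.
Q2 asks about the time; cleft (B) focuses "on Monday", which is the time — so Q2 → B.
Q3 asks about the direct object; cleft (C) focuses "the folio", which is the direct object — so Q3 → C.
Mapping: Q1→A, Q2→B, Q3→C.

ABC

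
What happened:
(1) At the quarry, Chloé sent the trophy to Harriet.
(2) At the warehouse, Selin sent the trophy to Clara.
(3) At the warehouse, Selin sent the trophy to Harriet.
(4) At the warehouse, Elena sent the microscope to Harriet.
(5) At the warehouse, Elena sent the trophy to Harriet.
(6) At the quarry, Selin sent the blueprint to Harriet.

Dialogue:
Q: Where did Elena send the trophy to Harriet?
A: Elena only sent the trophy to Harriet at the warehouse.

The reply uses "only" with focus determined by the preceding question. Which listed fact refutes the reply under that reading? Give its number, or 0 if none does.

The question "Where did ...?" targets the setting, so in the reply the focus falls on "at the warehouse".
So "only" ranges over settings; the rest (agent = Elena, thing = the trophy, recipient = Harriet) is presupposed.
No listed fact shares that background with another setting. Nothing contradicts the reply.
(Fact (4) would refute a reading with focus on the thing — but that is not what the question asks.)

0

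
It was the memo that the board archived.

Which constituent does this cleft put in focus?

In an it-cleft "It was X that/who ...", the clefted constituent X is the focus; the that/who-clause expresses the presupposed open proposition.
Here the focus is "the memo". The backgrounded (presupposed) material includes "the board".

the memo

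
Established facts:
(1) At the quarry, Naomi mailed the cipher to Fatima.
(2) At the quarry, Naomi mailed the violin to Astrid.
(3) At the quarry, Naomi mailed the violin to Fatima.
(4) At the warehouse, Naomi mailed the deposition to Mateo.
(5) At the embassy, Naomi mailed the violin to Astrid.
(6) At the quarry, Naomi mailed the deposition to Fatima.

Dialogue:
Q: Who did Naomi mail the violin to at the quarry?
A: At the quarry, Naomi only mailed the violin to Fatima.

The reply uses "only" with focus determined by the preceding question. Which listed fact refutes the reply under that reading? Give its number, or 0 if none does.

2

The question "Who did ... to ...?" targets the recipient, so in the reply the focus falls on "Fatima".
So "only" ranges over recipients; the rest (same agent, thing, setting (Naomi / the violin / at the quarry)) is presupposed.
Fact (2) shares the background with a different recipient (Astrid) — counterexample.
(Fact (1) would refute a reading with focus on the thing — but that is not what the question asks.)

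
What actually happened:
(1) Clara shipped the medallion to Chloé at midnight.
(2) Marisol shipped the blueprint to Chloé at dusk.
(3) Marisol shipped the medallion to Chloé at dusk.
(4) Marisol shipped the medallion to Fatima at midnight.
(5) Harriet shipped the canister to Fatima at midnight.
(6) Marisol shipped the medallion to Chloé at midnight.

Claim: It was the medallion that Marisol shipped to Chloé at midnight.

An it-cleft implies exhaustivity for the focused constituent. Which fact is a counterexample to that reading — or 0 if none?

Focus of the cleft: "the medallion" (the thing). Presupposed background: agent = Marisol, recipient = Chloé, setting = at midnight.
The exhaustive reading says no other thing fits that background.
Every other fact differs from the presupposition on some backgrounded slot, so none challenges the exhaustivity.

0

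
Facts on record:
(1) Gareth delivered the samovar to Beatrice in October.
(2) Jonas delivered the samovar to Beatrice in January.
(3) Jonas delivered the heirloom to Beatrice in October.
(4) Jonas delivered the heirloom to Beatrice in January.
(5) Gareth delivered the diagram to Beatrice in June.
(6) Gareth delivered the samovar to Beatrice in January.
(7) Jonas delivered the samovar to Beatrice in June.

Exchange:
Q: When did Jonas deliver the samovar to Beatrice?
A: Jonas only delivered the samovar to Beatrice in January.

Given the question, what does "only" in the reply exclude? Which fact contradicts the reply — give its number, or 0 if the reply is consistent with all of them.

7

The question "When did ...?" targets the setting, so in the reply the focus falls on "in January".
So "only" ranges over settings; the rest (agent = Jonas, thing = the samovar, recipient = Beatrice) is presupposed.
Fact (7) shares the background with a different setting (in June) — counterexample.
(Fact (4) would refute a reading with focus on the thing — but that is not what the question asks.)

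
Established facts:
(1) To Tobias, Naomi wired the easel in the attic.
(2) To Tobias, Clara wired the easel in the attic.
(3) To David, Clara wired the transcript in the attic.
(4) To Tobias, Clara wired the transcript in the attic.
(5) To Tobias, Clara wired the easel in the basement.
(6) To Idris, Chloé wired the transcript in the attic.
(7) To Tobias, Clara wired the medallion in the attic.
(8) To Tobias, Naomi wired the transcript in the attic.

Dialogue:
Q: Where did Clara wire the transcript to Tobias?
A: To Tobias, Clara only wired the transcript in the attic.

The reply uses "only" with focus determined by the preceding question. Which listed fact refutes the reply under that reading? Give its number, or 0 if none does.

0

The question "Where did ...?" targets the setting, so in the reply the focus falls on "in the attic".
"Only" then excludes alternative settings while the background — same agent, thing, recipient (Clara / the transcript / Tobias) — is held fixed.
No listed fact shares that background with another setting. Nothing contradicts the reply.
(Fact (3) would refute a reading with focus on the recipient — but that is not what the question asks.)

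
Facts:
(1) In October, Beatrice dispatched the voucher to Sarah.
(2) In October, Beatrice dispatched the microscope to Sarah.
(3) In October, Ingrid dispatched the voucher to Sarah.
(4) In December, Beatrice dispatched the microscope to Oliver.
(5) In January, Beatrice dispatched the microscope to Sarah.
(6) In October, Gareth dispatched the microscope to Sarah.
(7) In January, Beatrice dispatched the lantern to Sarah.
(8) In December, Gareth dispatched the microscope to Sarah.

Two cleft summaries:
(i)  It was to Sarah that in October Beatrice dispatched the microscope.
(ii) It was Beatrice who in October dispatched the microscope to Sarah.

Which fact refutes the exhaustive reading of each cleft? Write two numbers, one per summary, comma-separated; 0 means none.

(i): focus "Sarah". No fact shares same agent, thing, setting (Beatrice / the microscope / in October) with a different recipient. 0.
(ii): focus "Beatrice". Looking for same thing, recipient, setting (the microscope / Sarah / in October) with some other agent — fact (6) has Gareth there. Refuted.

0, 6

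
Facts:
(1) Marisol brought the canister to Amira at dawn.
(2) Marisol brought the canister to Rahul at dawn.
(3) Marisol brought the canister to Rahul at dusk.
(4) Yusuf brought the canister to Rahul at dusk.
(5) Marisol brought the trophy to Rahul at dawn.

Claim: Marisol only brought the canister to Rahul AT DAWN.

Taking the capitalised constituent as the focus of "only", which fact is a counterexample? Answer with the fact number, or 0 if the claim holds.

The capitals mark "at dawn" as focus. So "only" rules out other settings, with the rest (Marisol as agent and the canister as thing and Rahul as recipient) as background.
Fact (3) shares the background but differs in setting (at dusk) — a counterexample.

3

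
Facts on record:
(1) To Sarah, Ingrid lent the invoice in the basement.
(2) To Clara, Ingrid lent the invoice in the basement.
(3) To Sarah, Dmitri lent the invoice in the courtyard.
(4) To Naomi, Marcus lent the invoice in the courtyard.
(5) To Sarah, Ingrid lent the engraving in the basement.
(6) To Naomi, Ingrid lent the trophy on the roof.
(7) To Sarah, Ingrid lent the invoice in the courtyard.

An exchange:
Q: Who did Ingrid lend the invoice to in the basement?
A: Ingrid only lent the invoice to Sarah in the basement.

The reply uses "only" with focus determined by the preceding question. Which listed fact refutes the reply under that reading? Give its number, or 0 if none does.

Answering "Who did ... to ...?" puts focus on the recipient — here, "Sarah".
"Only" then excludes alternative recipients while the background — Ingrid as agent and the invoice as thing and in the basement as setting — is held fixed.
Fact (2) keeps Ingrid as agent and the invoice as thing and in the basement as setting but has recipient = Clara; that refutes the reply.
(Fact (7) would refute a reading with focus on the setting — but that is not what the question asks.)

2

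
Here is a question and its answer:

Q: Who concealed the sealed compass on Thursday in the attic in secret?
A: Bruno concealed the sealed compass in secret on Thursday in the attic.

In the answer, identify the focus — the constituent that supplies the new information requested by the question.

Bruno

The wh-word "who" asks about the subject (agent).
In the answer, "the sealed compass", "in the attic", "in secret" and "on Thursday" are given — repeated from the question.
The constituent filling the subject (agent) gap is "Bruno"; that is the focus and would carry nuclear stress.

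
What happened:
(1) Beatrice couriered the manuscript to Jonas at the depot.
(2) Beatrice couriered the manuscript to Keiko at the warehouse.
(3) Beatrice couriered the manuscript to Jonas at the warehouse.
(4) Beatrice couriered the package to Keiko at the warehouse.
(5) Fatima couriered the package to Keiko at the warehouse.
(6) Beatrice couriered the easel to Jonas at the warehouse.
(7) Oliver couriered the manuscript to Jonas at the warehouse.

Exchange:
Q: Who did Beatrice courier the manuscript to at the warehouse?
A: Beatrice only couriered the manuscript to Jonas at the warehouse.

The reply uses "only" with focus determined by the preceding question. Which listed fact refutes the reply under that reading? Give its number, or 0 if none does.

The question "Who did ... to ...?" targets the recipient, so in the reply the focus falls on "Jonas".
"Only" then excludes alternative recipients while the background — Beatrice as agent and the manuscript as thing and at the warehouse as setting — is held fixed.
Fact (2) shares the background with a different recipient (Keiko) — counterexample.
(Fact (1) would refute a reading with focus on the setting — but that is not what the question asks.)

2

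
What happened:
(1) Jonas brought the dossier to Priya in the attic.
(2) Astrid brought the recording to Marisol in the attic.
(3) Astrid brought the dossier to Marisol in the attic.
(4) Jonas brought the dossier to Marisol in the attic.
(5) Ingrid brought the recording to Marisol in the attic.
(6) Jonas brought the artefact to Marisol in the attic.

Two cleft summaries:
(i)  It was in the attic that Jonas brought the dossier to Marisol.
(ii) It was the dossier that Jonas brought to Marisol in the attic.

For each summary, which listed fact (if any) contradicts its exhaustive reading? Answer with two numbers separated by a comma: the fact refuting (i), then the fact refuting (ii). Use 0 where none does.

Summary (i) focuses "in the attic" (the setting); background Jonas as agent and the dossier as thing and Marisol as recipient. No fact matches that background with a different setting, so 0.
Summary (ii) focuses "the dossier" (the thing); background Jonas as agent and Marisol as recipient and in the attic as setting. Fact (6) matches that background with thing = the artefact — refutes (ii).

0, 6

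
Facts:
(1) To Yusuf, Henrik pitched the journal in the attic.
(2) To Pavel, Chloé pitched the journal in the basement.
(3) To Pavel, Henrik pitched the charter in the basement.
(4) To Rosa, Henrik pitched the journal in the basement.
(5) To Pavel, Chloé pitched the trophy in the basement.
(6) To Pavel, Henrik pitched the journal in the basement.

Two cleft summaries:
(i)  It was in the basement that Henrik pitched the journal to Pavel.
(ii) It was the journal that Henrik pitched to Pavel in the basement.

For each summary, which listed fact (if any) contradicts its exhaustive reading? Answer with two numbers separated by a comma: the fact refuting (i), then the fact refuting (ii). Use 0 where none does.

0, 3

(i): focus "in the basement". No fact shares agent = Henrik, thing = the journal, recipient = Pavel with a different setting. 0.
(ii): focus "the journal". Looking for agent = Henrik, recipient = Pavel, setting = in the basement with some other thing — fact (3) has the charter there. Refuted.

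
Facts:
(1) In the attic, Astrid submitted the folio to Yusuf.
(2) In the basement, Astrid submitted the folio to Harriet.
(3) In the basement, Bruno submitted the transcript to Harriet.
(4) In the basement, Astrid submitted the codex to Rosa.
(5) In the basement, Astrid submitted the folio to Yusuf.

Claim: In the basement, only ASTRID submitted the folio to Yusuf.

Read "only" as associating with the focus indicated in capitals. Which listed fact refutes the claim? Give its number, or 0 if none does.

0

The capitals mark "Astrid" as focus. So "only" rules out other agents, with the rest (same thing, recipient, setting (the folio / Yusuf / in the basement)) as background.
No fact matches same thing, recipient, setting (the folio / Yusuf / in the basement) with a different agent — every other fact differs on at least one backgrounded slot. So no fact refutes it.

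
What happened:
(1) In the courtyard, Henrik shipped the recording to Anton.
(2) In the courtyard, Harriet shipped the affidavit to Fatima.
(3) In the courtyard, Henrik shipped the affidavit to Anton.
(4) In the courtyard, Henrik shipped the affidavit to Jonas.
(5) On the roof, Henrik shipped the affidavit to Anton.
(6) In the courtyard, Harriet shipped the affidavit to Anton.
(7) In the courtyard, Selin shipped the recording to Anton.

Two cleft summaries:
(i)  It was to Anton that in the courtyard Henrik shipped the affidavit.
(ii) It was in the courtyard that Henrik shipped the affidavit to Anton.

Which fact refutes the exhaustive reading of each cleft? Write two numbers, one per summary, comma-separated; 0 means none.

(i): focus "Anton". Looking for same agent, thing, setting (Henrik / the affidavit / in the courtyard) with some other recipient — fact (4) has Jonas there. Refuted.
(ii): focus "in the courtyard". Looking for same agent, thing, recipient (Henrik / the affidavit / Anton) with some other setting — fact (5) has on the roof there. Refuted.

4, 5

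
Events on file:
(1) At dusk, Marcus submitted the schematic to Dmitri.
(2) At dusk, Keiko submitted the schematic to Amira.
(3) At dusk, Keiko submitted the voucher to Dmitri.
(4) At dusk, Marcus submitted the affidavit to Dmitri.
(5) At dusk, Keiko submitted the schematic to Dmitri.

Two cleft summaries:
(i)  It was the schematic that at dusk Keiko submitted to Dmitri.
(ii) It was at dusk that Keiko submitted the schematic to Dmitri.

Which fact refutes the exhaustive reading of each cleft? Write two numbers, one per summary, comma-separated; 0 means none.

3, 0

(i): focus "the schematic". Looking for same agent, recipient, setting (Keiko / Dmitri / at dusk) with some other thing — fact (3) has the voucher there. Refuted.
(ii): focus "at dusk". No fact shares same agent, thing, recipient (Keiko / the schematic / Dmitri) with a different setting. 0.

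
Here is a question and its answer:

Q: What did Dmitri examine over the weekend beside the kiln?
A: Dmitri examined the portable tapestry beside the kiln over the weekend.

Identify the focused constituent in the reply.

the portable tapestry

The wh-word "what" asks about the direct object.
In the answer, "Dmitri", "over the weekend" and "beside the kiln" are given — repeated from the question.
The constituent filling the direct object gap is "the portable tapestry"; that is the focus and would carry nuclear stress.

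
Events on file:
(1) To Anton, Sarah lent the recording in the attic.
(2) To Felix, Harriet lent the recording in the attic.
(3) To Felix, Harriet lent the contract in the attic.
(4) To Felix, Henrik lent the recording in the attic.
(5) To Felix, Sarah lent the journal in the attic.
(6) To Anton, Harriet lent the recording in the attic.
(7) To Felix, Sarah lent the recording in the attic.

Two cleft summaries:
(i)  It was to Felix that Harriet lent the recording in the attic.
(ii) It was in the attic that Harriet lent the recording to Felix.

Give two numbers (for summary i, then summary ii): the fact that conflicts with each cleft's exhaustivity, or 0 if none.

(i): focus "Felix". Looking for agent = Harriet, thing = the recording, setting = in the attic with some other recipient — fact (6) has Anton there. Refuted.
(ii): focus "in the attic". No fact shares agent = Harriet, thing = the recording, recipient = Felix with a different setting. 0.

6, 0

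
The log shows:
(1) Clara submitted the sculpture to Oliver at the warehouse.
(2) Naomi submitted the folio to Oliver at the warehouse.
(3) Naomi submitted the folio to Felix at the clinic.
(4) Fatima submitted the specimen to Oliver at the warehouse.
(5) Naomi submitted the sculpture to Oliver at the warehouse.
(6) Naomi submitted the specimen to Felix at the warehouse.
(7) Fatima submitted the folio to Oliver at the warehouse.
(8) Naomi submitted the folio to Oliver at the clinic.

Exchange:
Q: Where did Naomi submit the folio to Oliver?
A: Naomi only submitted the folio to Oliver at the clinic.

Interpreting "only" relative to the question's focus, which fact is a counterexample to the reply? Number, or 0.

2

Answering "Where did ...?" puts focus on the setting — here, "at the clinic".
"Only" then excludes alternative settings while the background — Naomi as agent and the folio as thing and Oliver as recipient — is held fixed.
Fact (2) shares the background with a different setting (at the warehouse) — counterexample.
(Fact (3) would refute a reading with focus on the recipient — but that is not what the question asks.)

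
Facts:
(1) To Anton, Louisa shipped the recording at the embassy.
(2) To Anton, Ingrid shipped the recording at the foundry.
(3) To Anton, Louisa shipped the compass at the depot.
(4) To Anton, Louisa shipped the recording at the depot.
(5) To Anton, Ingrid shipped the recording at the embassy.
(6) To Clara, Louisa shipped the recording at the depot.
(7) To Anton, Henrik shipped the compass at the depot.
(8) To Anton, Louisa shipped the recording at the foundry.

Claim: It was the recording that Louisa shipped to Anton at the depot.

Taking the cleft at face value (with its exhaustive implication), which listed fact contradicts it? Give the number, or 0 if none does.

The cleft puts "the recording" in focus and presupposes the open proposition with Louisa as agent and Anton as recipient and at the depot as setting.
Exhaustivity: the recording is the only thing satisfying that background.
Fact (3) shares the background but with thing = the compass; exhaustivity is violated.

3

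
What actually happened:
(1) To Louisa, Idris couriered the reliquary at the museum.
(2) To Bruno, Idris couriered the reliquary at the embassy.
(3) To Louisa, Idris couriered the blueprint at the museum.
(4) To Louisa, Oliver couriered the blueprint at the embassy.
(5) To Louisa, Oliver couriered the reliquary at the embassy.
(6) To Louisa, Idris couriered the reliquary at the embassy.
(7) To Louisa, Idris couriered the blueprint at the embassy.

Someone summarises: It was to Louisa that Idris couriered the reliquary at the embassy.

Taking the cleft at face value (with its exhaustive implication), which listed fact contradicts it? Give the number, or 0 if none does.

2

The cleft puts "Louisa" in focus and presupposes the open proposition with agent = Idris, thing = the reliquary, setting = at the embassy.
Exhaustivity: Louisa is the only recipient satisfying that background.
But fact (2) also has agent = Idris, thing = the reliquary, setting = at the embassy, with recipient = Bruno — so the exhaustive reading fails.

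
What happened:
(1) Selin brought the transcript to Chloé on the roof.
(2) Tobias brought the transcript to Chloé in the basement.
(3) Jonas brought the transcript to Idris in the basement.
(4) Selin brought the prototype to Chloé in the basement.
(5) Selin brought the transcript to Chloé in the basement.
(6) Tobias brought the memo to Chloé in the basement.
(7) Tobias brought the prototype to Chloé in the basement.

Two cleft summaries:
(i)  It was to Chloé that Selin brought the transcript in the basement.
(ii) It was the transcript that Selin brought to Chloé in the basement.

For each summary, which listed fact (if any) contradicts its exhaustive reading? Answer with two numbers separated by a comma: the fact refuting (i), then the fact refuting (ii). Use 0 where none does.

Summary (i) focuses "Chloé" (the recipient); background agent = Selin, thing = the transcript, setting = in the basement. No fact matches that background with a different recipient, so 0.
Summary (ii) focuses "the transcript" (the thing); background agent = Selin, recipient = Chloé, setting = in the basement. Fact (4) matches that background with thing = the prototype — refutes (ii).

0, 4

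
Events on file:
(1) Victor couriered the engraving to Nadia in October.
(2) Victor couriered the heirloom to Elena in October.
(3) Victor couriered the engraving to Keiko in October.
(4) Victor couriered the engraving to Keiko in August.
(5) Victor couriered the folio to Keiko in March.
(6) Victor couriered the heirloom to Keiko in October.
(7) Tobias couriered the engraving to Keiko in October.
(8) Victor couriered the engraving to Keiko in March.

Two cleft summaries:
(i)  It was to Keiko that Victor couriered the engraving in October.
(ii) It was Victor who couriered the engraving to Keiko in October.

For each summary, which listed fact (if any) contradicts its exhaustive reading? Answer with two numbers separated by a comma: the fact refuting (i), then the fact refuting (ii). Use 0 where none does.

(i): focus "Keiko". Looking for Victor as agent and the engraving as thing and in October as setting with some other recipient — fact (1) has Nadia there. Refuted.
(ii): focus "Victor". Looking for the engraving as thing and Keiko as recipient and in October as setting with some other agent — fact (7) has Tobias there. Refuted.

1, 7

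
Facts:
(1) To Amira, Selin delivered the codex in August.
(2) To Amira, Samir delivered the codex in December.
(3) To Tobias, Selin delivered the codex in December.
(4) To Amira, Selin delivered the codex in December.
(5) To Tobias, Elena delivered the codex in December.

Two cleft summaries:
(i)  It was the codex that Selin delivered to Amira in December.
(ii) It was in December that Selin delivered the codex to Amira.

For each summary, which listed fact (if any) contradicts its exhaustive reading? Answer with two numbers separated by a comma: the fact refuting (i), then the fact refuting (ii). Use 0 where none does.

0, 1

Summary (i) focuses "the codex" (the thing); background agent = Selin, recipient = Amira, setting = in December. No fact matches that background with a different thing, so 0.
Summary (ii) focuses "in December" (the setting); background agent = Selin, thing = the codex, recipient = Amira. Fact (1) matches that background with setting = in August — refutes (ii).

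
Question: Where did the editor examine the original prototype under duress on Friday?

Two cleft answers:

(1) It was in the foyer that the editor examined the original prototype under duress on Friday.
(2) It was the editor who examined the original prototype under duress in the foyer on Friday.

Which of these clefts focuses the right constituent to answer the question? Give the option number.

The question word "where" targets the location.
Option (1) clefts "in the foyer" — that matches what the question asks about.
Option (2) clefts "the editor" — the subject (agent), not what was asked.
So the congruent reply is (1).

1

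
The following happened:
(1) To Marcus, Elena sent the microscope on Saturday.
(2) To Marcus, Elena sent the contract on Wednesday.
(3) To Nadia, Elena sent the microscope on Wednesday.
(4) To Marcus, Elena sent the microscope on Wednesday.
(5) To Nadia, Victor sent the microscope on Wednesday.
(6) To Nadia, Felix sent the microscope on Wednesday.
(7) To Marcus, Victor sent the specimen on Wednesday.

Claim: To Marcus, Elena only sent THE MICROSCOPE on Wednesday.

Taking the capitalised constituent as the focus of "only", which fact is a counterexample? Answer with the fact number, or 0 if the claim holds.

2

The capitals mark "the microscope" as focus. So "only" rules out other things, with the rest (same agent, recipient, setting (Elena / Marcus / on Wednesday)) as background.
Fact (2) shares the background but differs in thing (the contract) — a counterexample.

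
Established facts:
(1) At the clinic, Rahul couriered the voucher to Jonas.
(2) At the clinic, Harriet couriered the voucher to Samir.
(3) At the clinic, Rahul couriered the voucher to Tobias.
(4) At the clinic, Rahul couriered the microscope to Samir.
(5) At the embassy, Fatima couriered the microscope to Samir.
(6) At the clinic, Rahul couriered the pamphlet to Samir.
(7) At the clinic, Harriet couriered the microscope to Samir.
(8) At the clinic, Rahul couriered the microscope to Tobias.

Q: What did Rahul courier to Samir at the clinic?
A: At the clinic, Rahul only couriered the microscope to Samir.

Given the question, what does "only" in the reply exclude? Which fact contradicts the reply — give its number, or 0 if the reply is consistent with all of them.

Answering "What did ...?" puts focus on the thing — here, "the microscope".
So "only" ranges over things; the rest (same agent, recipient, setting (Rahul / Samir / at the clinic)) is presupposed.
Fact (6) keeps same agent, recipient, setting (Rahul / Samir / at the clinic) but has thing = the pamphlet; that refutes the reply.
(Fact (8) would refute a reading with focus on the recipient — but that is not what the question asks.)

6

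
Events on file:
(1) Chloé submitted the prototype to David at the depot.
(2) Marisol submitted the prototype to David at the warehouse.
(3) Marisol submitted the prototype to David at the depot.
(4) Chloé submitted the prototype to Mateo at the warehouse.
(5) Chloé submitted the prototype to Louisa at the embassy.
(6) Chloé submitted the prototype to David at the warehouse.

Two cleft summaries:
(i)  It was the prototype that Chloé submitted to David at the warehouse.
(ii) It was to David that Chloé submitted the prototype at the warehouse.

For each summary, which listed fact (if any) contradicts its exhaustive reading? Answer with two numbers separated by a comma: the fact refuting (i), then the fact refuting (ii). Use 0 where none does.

(i): focus "the prototype". No fact shares agent = Chloé, recipient = David, setting = at the warehouse with a different thing. 0.
(ii): focus "David". Looking for agent = Chloé, thing = the prototype, setting = at the warehouse with some other recipient — fact (4) has Mateo there. Refuted.

0, 4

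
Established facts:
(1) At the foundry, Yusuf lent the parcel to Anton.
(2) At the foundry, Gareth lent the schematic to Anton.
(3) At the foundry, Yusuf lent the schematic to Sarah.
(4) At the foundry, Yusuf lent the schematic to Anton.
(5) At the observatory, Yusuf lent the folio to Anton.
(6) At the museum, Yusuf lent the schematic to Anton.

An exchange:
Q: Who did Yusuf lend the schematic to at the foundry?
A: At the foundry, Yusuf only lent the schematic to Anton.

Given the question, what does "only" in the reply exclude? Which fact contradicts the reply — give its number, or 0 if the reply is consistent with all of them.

The question "Who did ... to ...?" targets the recipient, so in the reply the focus falls on "Anton".
So "only" ranges over recipients; the rest (agent = Yusuf, thing = the schematic, setting = at the foundry) is presupposed.
Fact (3) shares the background with a different recipient (Sarah) — counterexample.
(Fact (1) would refute a reading with focus on the thing — but that is not what the question asks.)

3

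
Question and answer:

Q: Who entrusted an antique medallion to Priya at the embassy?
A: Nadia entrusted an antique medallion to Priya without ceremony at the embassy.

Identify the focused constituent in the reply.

The wh-word "who" asks about the subject (agent).
In the answer, "an antique medallion", "to Priya" and "at the embassy" are given — repeated from the question.
"without ceremony" is also new, but it specifies the manner, which is not what the question asks about — so it is not the focus.
The constituent filling the subject (agent) gap is "Nadia"; that is the focus.

Nadia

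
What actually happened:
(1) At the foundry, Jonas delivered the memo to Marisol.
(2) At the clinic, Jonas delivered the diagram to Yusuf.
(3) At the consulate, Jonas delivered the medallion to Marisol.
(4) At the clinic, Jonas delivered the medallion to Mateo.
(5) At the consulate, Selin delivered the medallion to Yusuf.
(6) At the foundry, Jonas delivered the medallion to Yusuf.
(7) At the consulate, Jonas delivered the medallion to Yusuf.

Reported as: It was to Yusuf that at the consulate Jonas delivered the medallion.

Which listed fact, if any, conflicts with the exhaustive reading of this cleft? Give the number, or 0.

3

Focus of the cleft: "Yusuf" (the recipient). Presupposed background: agent = Jonas, thing = the medallion, setting = at the consulate.
Exhaustivity: Yusuf is the only recipient satisfying that background.
But fact (3) also has agent = Jonas, thing = the medallion, setting = at the consulate, with recipient = Marisol — so the exhaustive reading fails.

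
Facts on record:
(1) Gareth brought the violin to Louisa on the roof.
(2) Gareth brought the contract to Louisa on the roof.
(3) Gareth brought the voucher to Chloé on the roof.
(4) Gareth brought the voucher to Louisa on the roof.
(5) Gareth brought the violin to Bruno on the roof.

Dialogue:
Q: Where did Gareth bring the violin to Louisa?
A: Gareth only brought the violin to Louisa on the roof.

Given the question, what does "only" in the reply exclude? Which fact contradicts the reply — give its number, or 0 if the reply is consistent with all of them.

0

The question "Where did ...?" targets the setting, so in the reply the focus falls on "on the roof".
So "only" ranges over settings; the rest (same agent, thing, recipient (Gareth / the violin / Louisa)) is presupposed.
No fact keeps same agent, thing, recipient (Gareth / the violin / Louisa) while changing the setting; every other fact differs on something backgrounded. The reply stands.
(Fact (5) would refute a reading with focus on the recipient — but that is not what the question asks.)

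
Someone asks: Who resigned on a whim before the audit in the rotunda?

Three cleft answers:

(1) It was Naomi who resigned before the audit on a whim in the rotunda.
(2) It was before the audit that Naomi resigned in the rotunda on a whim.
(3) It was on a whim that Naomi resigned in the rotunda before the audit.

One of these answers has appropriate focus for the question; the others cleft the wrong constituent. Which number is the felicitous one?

The question word "who" targets the subject (agent).
Option (1) clefts "Naomi" — that matches what the question asks about.
Option (2) clefts "before the audit" — the time, not what was asked.
Option (3) clefts "on a whim" — the manner, not what was asked.
So the congruent reply is (1).

1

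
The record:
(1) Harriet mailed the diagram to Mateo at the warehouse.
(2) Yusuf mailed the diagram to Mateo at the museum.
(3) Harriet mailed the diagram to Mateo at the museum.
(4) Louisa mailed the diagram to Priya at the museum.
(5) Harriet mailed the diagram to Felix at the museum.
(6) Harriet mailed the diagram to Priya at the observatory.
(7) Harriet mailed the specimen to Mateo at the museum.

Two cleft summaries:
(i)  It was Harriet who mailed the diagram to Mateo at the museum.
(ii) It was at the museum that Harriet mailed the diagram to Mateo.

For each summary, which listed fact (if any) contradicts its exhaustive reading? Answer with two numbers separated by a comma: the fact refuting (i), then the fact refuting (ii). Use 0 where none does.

Summary (i) focuses "Harriet" (the agent); background the diagram as thing and Mateo as recipient and at the museum as setting. Fact (2) matches that background with agent = Yusuf — refutes (i).
Summary (ii) focuses "at the museum" (the setting); background Harriet as agent and the diagram as thing and Mateo as recipient. Fact (1) matches that background with setting = at the warehouse — refutes (ii).

2, 1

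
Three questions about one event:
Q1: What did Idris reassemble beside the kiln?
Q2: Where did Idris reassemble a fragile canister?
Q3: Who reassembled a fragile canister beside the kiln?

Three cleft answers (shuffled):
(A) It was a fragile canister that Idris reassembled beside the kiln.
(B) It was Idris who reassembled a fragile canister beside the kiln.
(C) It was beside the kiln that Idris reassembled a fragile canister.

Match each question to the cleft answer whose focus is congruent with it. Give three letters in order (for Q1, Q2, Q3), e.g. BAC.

Q1 asks about the direct object; cleft (A) focuses "a fragile canister", which is the direct object — so Q1 → A.
Q2 asks about the location; cleft (C) focuses "beside the kiln", which is the location — so Q2 → C.
Q3 asks about the subject (agent); cleft (B) focuses "Idris", which is the subject (agent) — so Q3 → B.
Mapping: Q1→A, Q2→C, Q3→B.

ACB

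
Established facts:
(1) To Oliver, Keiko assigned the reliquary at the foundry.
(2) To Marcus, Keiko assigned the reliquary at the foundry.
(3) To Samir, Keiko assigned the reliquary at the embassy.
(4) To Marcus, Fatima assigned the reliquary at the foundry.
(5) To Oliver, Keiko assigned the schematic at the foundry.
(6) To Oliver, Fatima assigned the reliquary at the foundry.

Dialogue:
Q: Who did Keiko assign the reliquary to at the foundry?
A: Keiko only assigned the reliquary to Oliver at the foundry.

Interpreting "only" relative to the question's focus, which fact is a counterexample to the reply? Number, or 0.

2

Answering "Who did ... to ...?" puts focus on the recipient — here, "Oliver".
So "only" ranges over recipients; the rest (Keiko as agent and the reliquary as thing and at the foundry as setting) is presupposed.
Fact (2) shares the background with a different recipient (Marcus) — counterexample.
(Fact (5) would refute a reading with focus on the thing — but that is not what the question asks.)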